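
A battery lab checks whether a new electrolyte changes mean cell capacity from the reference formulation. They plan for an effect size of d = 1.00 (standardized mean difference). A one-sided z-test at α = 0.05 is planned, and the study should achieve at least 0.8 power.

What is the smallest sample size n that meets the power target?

n = 7

For power 0.8 need Φ(δ − z_{0.05}) = 0.8, so δ = z_{0.05} + z_{0.20} = 1.645 + 0.842 = 2.486.
δ = d·√n ⇒ n = (δ/d)² = (2.486 / 1.00)² = 6.18.
Rounding up, n = 7.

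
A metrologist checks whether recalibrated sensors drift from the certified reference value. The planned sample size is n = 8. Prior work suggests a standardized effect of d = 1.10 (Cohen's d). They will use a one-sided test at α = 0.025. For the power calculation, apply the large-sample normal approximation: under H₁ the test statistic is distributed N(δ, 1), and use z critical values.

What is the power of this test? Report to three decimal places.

Noncentrality parameter: δ = d·√n = 1.10 × √8 = 3.1113
One-sided α = 0.025 → critical value z_{0.025} = 1.960.
Power = Φ(δ − 1.960) = Φ(1.151) = 0.8752.

Power ≈ 0.875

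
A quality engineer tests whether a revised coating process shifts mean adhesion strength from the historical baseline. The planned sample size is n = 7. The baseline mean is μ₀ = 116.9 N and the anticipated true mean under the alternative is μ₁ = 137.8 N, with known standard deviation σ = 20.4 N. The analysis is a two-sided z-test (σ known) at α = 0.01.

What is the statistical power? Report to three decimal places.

Standardized effect: d = |μ₁ − μ₀| / σ = |137.8 − 116.9| / 20.4 = 1.0245
Noncentrality parameter: δ = d·√n = 1.0245 × √7 = 2.7106
Two-sided α = 0.01 → critical value z_{0.005} = 2.576.
Power = Φ(δ − 2.576) + Φ(−δ − 2.576) = Φ(0.135) + Φ(-5.286) = 0.5536 + 0.0000 = 0.5536.

Power ≈ 0.554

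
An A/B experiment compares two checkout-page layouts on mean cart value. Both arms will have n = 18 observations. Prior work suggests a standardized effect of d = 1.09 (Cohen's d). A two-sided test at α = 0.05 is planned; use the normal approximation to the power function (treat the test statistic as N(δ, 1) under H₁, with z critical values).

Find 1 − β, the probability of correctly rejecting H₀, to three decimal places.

Noncentrality parameter: δ = d·√(n/2) = 1.09 × √(18/2) = 3.2700
Critical value for a two-sided test at α = 0.05: z_{α/2} = 1.960.
Power = Φ(δ − 1.960) + Φ(−δ − 1.960) = Φ(1.310) + Φ(-5.230) = 0.9049 + 0.0000 = 0.9049.

Power ≈ 0.905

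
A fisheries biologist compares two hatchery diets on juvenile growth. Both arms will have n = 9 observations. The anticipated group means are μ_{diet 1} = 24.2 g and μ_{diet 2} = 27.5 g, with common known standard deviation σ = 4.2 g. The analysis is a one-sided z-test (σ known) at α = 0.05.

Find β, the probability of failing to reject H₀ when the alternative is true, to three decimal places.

Standardized effect: d = |μ_{diet 1} − μ_{diet 2}| / σ = |24.2 − 27.5| / 4.2 = 0.7857
Noncentrality parameter: δ = d·√(n/2) = 0.7857 × √(9/2) = 1.6668
One-sided α = 0.05 → critical value z_{0.05} = 1.645.
Power = P(Z > 1.645 − δ) = Φ(0.022) = 0.5087.
Type II error: β = 1 − power = 1 − 0.5087 = 0.4913.

β ≈ 0.491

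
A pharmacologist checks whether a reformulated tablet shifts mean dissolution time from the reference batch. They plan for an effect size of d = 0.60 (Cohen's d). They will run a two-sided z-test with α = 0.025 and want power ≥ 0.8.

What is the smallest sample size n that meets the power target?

n = 27

For power 0.8 need Φ(δ − z_{0.0125}) = 0.8, so δ = z_{0.0125} + z_{0.20} = 2.241 + 0.842 = 3.083.
(For δ > 0 the lower-tail rejection region contributes negligibly to power, so the one-term inversion is standard.)
δ = d·√n ⇒ n = (δ/d)² = (3.083 / 0.60)² = 26.40.
Round up to the next whole unit.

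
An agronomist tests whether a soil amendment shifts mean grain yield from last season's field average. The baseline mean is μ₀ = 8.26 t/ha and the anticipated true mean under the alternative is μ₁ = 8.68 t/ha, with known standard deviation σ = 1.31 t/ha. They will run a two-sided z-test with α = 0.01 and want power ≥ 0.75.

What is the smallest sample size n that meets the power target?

n = 103

Standardized effect: d = |μ₁ − μ₀| / σ = |8.68 − 8.26| / 1.31 = 0.3206
For power 0.75 need Φ(δ − z_{0.005}) = 0.75, so δ = z_{0.005} + z_{0.25} = 2.576 + 0.674 = 3.250.
(Ignoring the negligible lower-tail rejection probability gives the usual closed-form inversion.)
δ = d·√n ⇒ n = (δ/d)² = (3.250 / 0.3206)² = 102.78.
Rounding up, n = 103.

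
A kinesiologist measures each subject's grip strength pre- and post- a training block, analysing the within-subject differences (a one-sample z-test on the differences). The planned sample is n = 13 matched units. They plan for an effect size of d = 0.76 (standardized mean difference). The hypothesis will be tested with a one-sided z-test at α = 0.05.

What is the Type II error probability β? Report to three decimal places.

Noncentrality parameter: δ = d·√n = 0.76 × √13 = 2.7402
One-sided α = 0.05 → critical value z_{0.05} = 1.645.
Power = Φ(δ − 1.645) = Φ(1.095) = 0.8633.
Type II error: β = 1 − power = 1 − 0.8633 = 0.1367.

β ≈ 0.137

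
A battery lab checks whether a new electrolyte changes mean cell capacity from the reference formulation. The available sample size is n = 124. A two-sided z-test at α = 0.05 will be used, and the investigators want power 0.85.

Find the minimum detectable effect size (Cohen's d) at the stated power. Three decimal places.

d ≈ 0.269

Required noncentrality: δ = z_{0.025} + z_{0.15} = 1.960 + 1.036 = 2.996.
(Lower-tail contribution to power is negligible for δ > 0.)
δ = d·√n ⇒ d = δ/√n = 2.996/√124 = 0.2691.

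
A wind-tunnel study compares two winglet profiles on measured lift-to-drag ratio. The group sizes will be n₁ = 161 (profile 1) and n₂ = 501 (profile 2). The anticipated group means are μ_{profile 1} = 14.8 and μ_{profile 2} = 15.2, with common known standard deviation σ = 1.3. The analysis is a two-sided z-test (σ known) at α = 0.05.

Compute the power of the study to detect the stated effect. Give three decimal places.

Power ≈ 0.925

Standardized effect: d = |μ_{profile 1} − μ_{profile 2}| / σ = |14.8 − 15.2| / 1.3 = 0.3077
Noncentrality parameter: δ = d / √(1/n₁ + 1/n₂) = 0.3077 / √(1/161 + 1/501) = 3.3964
Critical value for a two-sided test at α = 0.05: z_{α/2} = 1.960.
Power = Φ(δ − 1.960) + Φ(−δ − 1.960) = Φ(1.436) + Φ(-5.356) = 0.9246 + 0.0000 = 0.9246.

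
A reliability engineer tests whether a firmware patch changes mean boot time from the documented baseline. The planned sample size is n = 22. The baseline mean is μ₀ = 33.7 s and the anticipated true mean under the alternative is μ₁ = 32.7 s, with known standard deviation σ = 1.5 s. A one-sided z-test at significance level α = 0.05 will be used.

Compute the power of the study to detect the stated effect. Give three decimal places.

Standardized effect: d = |μ₁ − μ₀| / σ = |32.7 − 33.7| / 1.5 = 0.6667
Noncentrality parameter: λ = d·√n = 0.6667 × √22 = 3.1269
One-sided α = 0.05 → critical value z_{0.05} = 1.645.
Power = P(Z > 1.645 − λ) = Φ(1.482) = 0.9308.

Power ≈ 0.931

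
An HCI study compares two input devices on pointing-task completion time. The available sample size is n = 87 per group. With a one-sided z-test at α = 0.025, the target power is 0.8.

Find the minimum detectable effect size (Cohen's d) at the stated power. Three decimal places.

d ≈ 0.425

Need Φ(δ − 1.960) = 0.8, so δ = 1.960 + 0.842 = 2.802.
δ = d·√(n/2) ⇒ d = δ/√(n/2) = 2.802/√(87/2) = 0.4248.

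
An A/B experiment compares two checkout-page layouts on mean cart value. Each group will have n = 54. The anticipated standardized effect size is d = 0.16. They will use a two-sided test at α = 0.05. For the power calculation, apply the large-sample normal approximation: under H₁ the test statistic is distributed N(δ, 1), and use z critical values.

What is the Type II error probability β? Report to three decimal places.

β ≈ 0.868

Noncentrality parameter: δ = d·√(n/2) = 0.16 × √(54/2) = 0.8314
Two-sided α = 0.05 → critical value z_{0.025} = 1.960.
Power = Φ(δ − 1.960) + Φ(−δ − 1.960) = Φ(-1.129) + Φ(-2.791) = 0.1295 + 0.0026 = 0.1322.
Type II error: β = 1 − power = 1 − 0.1322 = 0.8678.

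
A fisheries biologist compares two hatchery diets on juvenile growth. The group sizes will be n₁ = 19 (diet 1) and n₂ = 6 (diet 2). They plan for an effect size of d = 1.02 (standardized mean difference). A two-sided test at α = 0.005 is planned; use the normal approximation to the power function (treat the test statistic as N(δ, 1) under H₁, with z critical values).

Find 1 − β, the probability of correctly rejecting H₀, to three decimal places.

Power ≈ 0.265

Noncentrality parameter: δ = d / √(1/n₁ + 1/n₂) = 1.02 / √(1/19 + 1/6) = 2.1781
Critical value for a two-sided test at α = 0.005: z_{α/2} = 2.807.
Power = Φ(δ − 2.807) + Φ(−δ − 2.807) = Φ(-0.629) + Φ(-4.985) = 0.2647 + 0.0000 = 0.2647.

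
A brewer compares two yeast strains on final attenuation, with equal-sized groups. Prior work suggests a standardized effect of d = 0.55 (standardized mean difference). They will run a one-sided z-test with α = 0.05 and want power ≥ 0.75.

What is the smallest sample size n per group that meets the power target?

For power 0.75 need Φ(δ − z_{0.05}) = 0.75, so δ = z_{0.05} + z_{0.25} = 1.645 + 0.674 = 2.319.
δ = d·√(n/2) ⇒ n = 2(δ/d)² = 2 × (2.319 / 0.55)² = 35.57.
Rounding up, n = 36 per group.

n = 36 per group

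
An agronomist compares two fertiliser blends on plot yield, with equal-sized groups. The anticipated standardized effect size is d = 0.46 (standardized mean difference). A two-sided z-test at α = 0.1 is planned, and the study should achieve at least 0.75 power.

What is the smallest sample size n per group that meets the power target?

For power 0.75 need Φ(δ − z_{0.05}) = 0.75, so δ = z_{0.05} + z_{0.25} = 1.645 + 0.674 = 2.319.
(For δ > 0 the lower-tail rejection region contributes negligibly to power, so the one-term inversion is standard.)
δ = d·√(n/2) ⇒ n = 2(δ/d)² = 2 × (2.319 / 0.46)² = 50.84.
Round up to the next whole unit.

n = 51 per group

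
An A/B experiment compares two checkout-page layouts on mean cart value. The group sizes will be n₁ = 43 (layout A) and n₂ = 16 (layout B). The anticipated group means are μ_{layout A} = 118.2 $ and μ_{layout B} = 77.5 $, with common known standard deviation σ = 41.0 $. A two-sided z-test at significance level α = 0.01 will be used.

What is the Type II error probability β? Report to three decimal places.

β ≈ 0.208

Standardized effect: d = |μ_{layout A} − μ_{layout B}| / σ = |118.2 − 77.5| / 41.0 = 0.9927
Noncentrality parameter: δ = d / √(1/n₁ + 1/n₂) = 0.9927 / √(1/43 + 1/16) = 3.3898
Critical value for a two-sided test at α = 0.01: z_{α/2} = 2.576.
Power = Φ(δ − 2.576) + Φ(−δ − 2.576) = Φ(0.814) + Φ(-5.966) = 0.7922 + 0.0000 = 0.7922.
Type II error: β = 1 − power = 1 − 0.7922 = 0.2078.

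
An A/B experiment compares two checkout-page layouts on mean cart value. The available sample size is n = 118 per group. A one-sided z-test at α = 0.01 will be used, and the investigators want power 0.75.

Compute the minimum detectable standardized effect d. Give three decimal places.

d ≈ 0.391

Required noncentrality: δ = z_{0.01} + z_{0.25} = 2.326 + 0.674 = 3.001.
δ = d·√(n/2) ⇒ d = δ/√(n/2) = 3.001/√(118/2) = 0.3907.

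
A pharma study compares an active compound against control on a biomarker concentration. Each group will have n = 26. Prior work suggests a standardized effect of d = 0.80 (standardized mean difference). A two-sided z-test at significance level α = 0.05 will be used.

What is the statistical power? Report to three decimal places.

Power ≈ 0.822

Noncentrality parameter: δ = d·√(n/2) = 0.80 × √(26/2) = 2.8844
Two-sided α = 0.05 → critical value z_{0.025} = 1.960.
Power = Φ(δ − 1.960) + Φ(−δ − 1.960) = Φ(0.924) + Φ(-4.844) = 0.8224 + 0.0000 = 0.8224.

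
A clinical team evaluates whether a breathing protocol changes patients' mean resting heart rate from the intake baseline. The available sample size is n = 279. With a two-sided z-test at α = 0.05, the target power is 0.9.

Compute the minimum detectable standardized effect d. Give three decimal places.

Need Φ(δ − 1.960) = 0.9, so δ = 1.960 + 1.282 = 3.242.
(The second rejection-region term Φ(−δ − z_{α/2}) is negligible and dropped.)
δ = d·√n ⇒ d = δ/√n = 3.242/√279 = 0.1941.

d ≈ 0.194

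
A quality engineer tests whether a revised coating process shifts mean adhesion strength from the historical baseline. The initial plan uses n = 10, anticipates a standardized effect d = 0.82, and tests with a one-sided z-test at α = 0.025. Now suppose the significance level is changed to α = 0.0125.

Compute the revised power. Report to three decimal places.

Power ≈ 0.637

δ = d·√n = 0.82 × √10 = 2.5931 (unchanged). New critical value: z_{0.0125} = 2.241.
Revised power = Φ(δ − 2.241) = Φ(0.352) = 0.6375.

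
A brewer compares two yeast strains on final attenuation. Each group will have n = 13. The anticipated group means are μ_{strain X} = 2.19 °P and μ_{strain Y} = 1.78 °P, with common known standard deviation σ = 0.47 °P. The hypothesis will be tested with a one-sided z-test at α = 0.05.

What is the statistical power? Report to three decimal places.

Standardized effect: d = |μ_{strain X} − μ_{strain Y}| / σ = |2.19 − 1.78| / 0.47 = 0.8723
Noncentrality parameter: δ = d·√(n/2) = 0.8723 × √(13/2) = 2.2240
Critical value for a one-sided test at α = 0.05: z_α = 1.645.
Power = Φ(δ − 1.645) = Φ(0.579) = 0.7188.

Power ≈ 0.719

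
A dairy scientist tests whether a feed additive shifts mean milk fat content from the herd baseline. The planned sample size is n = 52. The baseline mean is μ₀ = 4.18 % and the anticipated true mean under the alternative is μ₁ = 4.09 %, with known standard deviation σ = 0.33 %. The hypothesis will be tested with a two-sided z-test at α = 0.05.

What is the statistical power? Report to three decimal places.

Standardized effect: d = |μ₁ − μ₀| / σ = |4.09 − 4.18| / 0.33 = 0.2727
Noncentrality parameter: δ = d·√n = 0.2727 × √52 = 1.9667
Two-sided α = 0.05 → critical value z_{0.025} = 1.960.
Power = Φ(δ − 1.960) + Φ(−δ − 1.960) = Φ(0.007) + Φ(-3.927) = 0.5027 + 0.0000 = 0.5027.

Power ≈ 0.503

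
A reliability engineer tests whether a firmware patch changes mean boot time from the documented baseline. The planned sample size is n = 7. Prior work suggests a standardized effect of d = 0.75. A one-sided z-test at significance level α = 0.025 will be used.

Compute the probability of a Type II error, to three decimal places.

Noncentrality parameter: δ = d·√n = 0.75 × √7 = 1.9843
Critical value for a one-sided test at α = 0.025: z_α = 1.960.
Power = P(Z > 1.960 − δ) = Φ(0.024) = 0.5097.
Type II error: β = 1 − power = 1 − 0.5097 = 0.4903.

β ≈ 0.490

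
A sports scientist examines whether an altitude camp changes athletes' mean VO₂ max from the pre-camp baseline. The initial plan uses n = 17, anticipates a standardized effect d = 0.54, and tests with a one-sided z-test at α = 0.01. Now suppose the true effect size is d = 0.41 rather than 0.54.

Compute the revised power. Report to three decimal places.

Power ≈ 0.262

With d = 0.41: δ = d·√n = 0.41 × √17 = 1.6905. Critical value z_{0.01} = 2.326.
Revised power = P(Z > 2.326 − δ) = Φ(-0.636) = 0.2624.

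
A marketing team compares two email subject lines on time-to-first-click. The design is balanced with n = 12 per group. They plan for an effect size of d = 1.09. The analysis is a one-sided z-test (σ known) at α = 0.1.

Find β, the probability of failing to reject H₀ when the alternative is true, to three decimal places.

β ≈ 0.083

Noncentrality parameter: δ = d·√(n/2) = 1.09 × √(12/2) = 2.6699
One-sided α = 0.1 → critical value z_{0.1} = 1.282.
Power = P(Z > 1.282 − δ) = Φ(1.388) = 0.9175.
Type II error: β = 1 − power = 1 − 0.9175 = 0.0825.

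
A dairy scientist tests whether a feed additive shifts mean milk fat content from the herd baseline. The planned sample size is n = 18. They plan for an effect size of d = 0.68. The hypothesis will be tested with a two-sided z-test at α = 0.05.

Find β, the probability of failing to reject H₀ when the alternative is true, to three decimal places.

β ≈ 0.177

Noncentrality parameter: δ = d·√n = 0.68 × √18 = 2.8850
Critical value for a two-sided test at α = 0.05: z_{α/2} = 1.960.
Power = Φ(δ − 1.960) + Φ(−δ − 1.960) = Φ(0.925) + Φ(-4.845) = 0.8225 + 0.0000 = 0.8225.
Type II error: β = 1 − power = 1 − 0.8225 = 0.1775.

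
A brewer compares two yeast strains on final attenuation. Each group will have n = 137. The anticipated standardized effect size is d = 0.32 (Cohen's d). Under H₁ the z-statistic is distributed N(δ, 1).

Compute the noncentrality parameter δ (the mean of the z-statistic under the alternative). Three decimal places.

δ ≈ 2.648

The noncentrality parameter scales effect size by the design's sample-size factor: δ = d·√(n/2) = 0.32 × √(137/2) = 2.6485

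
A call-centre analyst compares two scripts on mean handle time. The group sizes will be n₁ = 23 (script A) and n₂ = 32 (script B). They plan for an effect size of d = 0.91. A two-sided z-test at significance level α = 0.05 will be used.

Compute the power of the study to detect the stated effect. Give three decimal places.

Noncentrality parameter: δ = d / √(1/n₁ + 1/n₂) = 0.91 / √(1/23 + 1/32) = 3.3289
Two-sided α = 0.05 → critical value z_{0.025} = 1.960.
Power = Φ(δ − 1.960) + Φ(−δ − 1.960) = Φ(1.369) + Φ(-5.289) = 0.9145 + 0.0000 = 0.9145.

Power ≈ 0.914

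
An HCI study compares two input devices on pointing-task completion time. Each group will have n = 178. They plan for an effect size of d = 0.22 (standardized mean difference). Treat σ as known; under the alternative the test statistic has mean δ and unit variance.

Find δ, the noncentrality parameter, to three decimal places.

δ ≈ 2.075

δ = d·√(n/2) = 0.22 × √(178/2) = 2.0755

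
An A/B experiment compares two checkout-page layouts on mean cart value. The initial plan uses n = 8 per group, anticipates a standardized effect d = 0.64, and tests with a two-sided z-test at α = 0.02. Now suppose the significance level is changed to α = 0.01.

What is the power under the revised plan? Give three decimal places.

δ = d·√(n/2) = 0.64 × √(8/2) = 1.2800 (unchanged). New critical value: z_{0.005} = 2.576.
Revised power = Φ(δ − 2.576) + Φ(−δ − 2.576) = Φ(-1.296) + Φ(-3.856) = 0.0975 + 0.0001 = 0.0976.

Power ≈ 0.098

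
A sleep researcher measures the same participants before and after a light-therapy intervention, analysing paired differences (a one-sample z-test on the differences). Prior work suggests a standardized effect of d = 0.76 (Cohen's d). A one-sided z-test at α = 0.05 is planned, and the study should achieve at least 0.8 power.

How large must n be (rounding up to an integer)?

Set Φ(δ − 1.645) = 0.8; then δ − 1.645 = Φ⁻¹(0.8) = 0.842, giving δ = 2.486.
δ = d·√n ⇒ n = (δ/d)² = (2.486 / 0.76)² = 10.70.
Round up to the next whole unit.

n = 11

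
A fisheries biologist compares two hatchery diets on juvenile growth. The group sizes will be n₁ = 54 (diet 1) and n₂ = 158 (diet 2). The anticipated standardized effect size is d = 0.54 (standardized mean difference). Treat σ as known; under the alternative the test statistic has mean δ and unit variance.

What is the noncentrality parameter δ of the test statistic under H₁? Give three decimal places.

The noncentrality parameter scales effect size by the design's sample-size factor: δ = d / √(1/n₁ + 1/n₂) = 0.54 / √(1/54 + 1/158) = 3.4257

δ ≈ 3.426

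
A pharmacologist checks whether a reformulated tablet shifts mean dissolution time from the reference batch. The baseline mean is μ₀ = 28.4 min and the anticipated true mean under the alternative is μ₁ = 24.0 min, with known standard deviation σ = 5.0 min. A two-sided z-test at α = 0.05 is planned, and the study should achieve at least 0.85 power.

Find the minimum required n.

n = 12

Standardized effect: d = |μ₁ − μ₀| / σ = |24.0 − 28.4| / 5.0 = 0.8800
For power 0.85 need Φ(δ − z_{0.025}) = 0.85, so δ = z_{0.025} + z_{0.15} = 1.960 + 1.036 = 2.996.
(The Φ(−δ − z_{α/2}) term is vanishingly small for δ > 0 and is dropped in the standard sample-size formula.)
δ = d·√n ⇒ n = (δ/d)² = (2.996 / 0.8800)² = 11.59.
Round up to the next whole unit.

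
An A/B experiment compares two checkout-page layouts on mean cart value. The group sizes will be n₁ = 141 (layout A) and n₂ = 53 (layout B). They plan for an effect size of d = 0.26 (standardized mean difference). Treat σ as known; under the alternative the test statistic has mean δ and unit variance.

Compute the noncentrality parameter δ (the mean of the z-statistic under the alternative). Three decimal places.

δ ≈ 1.614

δ = d / √(1/n₁ + 1/n₂) = 0.26 / √(1/141 + 1/53) = 1.6137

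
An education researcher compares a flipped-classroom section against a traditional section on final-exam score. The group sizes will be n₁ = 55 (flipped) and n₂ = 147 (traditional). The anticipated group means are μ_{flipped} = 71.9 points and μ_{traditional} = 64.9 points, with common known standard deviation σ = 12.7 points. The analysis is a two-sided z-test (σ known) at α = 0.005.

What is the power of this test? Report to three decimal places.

Power ≈ 0.752

Standardized effect: d = |μ_{flipped} − μ_{traditional}| / σ = |71.9 − 64.9| / 12.7 = 0.5512
Noncentrality parameter: δ = d / √(1/n₁ + 1/n₂) = 0.5512 / √(1/55 + 1/147) = 3.4871
Critical value for a two-sided test at α = 0.005: z_{α/2} = 2.807.
Power = Φ(δ − 2.807) + Φ(−δ − 2.807) = Φ(0.680) + Φ(-6.294) = 0.7518 + 0.0000 = 0.7518.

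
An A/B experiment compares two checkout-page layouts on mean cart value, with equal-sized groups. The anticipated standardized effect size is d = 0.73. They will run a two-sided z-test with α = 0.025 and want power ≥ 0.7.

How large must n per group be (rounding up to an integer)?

For power 0.7 need Φ(δ − z_{0.0125}) = 0.7, so δ = z_{0.0125} + z_{0.30} = 2.241 + 0.524 = 2.766.
(The Φ(−δ − z_{α/2}) term is vanishingly small for δ > 0 and is dropped in the standard sample-size formula.)
δ = d·√(n/2) ⇒ n = 2(δ/d)² = 2 × (2.766 / 0.73)² = 28.71.
Rounding up, n = 29 per group.

n = 29 per group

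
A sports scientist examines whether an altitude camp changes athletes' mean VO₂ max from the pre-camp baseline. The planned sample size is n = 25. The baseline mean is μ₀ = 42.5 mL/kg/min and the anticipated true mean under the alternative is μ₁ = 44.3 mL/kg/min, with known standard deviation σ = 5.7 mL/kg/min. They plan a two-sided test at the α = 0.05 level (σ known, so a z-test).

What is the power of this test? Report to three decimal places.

Power ≈ 0.352

Standardized effect: d = |μ₁ − μ₀| / σ = |44.3 − 42.5| / 5.7 = 0.3158
Noncentrality parameter: δ = d·√n = 0.3158 × √25 = 1.5789
Critical value for a two-sided test at α = 0.05: z_{α/2} = 1.960.
Power = Φ(δ − 1.960) + Φ(−δ − 1.960) = Φ(-0.381) + Φ(-3.539) = 0.3516 + 0.0002 = 0.3518.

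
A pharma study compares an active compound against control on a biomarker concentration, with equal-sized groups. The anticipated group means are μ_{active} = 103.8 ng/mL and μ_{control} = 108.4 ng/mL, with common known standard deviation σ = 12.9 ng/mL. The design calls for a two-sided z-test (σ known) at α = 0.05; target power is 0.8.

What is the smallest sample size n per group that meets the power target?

Standardized effect: d = |μ_{active} − μ_{control}| / σ = |103.8 − 108.4| / 12.9 = 0.3566
Set Φ(δ − 1.960) = 0.8; then δ − 1.960 = Φ⁻¹(0.8) = 0.842, giving δ = 2.802.
(Ignoring the negligible lower-tail rejection probability gives the usual closed-form inversion.)
δ = d·√(n/2) ⇒ n = 2(δ/d)² = 2 × (2.802 / 0.3566)² = 123.45.
Rounding up, n = 124 per group.

n = 124 per group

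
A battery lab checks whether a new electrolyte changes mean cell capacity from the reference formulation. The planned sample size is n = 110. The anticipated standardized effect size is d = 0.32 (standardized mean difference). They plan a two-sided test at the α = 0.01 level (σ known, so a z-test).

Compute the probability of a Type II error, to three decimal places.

β ≈ 0.218

Noncentrality parameter: δ = d·√n = 0.32 × √110 = 3.3562
Critical value for a two-sided test at α = 0.01: z_{α/2} = 2.576.
Power = Φ(δ − 2.576) + Φ(−δ − 2.576) = Φ(0.780) + Φ(-5.932) = 0.7824 + 0.0000 = 0.7824.
Type II error: β = 1 − power = 1 − 0.7824 = 0.2176.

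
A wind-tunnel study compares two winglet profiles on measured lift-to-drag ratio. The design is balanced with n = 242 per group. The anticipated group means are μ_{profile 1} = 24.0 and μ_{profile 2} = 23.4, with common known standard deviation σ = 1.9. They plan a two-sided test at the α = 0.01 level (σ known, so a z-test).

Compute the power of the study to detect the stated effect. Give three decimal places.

Standardized effect: d = |μ_{profile 1} − μ_{profile 2}| / σ = |24.0 − 23.4| / 1.9 = 0.3158
Noncentrality parameter: δ = d·√(n/2) = 0.3158 × √(242/2) = 3.4737
Two-sided α = 0.01 → critical value z_{0.005} = 2.576.
Power = Φ(δ − 2.576) + Φ(−δ − 2.576) = Φ(0.898) + Φ(-6.050) = 0.8154 + 0.0000 = 0.8154.

Power ≈ 0.815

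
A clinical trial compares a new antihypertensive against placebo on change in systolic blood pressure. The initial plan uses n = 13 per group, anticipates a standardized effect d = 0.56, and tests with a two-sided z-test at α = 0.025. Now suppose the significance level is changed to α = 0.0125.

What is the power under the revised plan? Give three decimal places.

δ = d·√(n/2) = 0.56 × √(13/2) = 1.4277 (unchanged). New critical value: z_{0.0063} = 2.498.
Revised power = Φ(δ − 2.498) + Φ(−δ − 2.498) = Φ(-1.070) + Φ(-3.925) = 0.1423 + 0.0000 = 0.1424.

Power ≈ 0.142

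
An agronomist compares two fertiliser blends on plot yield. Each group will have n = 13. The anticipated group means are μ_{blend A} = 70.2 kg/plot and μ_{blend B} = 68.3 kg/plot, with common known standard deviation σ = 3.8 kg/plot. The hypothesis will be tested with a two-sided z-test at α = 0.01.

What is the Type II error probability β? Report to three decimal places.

Standardized effect: d = |μ_{blend A} − μ_{blend B}| / σ = |70.2 − 68.3| / 3.8 = 0.5000
Noncentrality parameter: δ = d·√(n/2) = 0.5000 × √(13/2) = 1.2748
Critical value for a two-sided test at α = 0.01: z_{α/2} = 2.576.
Power = Φ(δ − 2.576) + Φ(−δ − 2.576) = Φ(-1.301) + Φ(-3.851) = 0.0966 + 0.0001 = 0.0967.
Type II error: β = 1 − power = 1 − 0.0967 = 0.9033.

β ≈ 0.903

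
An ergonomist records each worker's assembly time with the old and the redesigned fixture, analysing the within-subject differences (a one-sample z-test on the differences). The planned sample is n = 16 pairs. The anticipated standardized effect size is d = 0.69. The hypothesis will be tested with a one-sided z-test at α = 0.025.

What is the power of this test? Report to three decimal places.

Power ≈ 0.788

Noncentrality parameter: δ = d·√n = 0.69 × √16 = 2.7600
One-sided α = 0.025 → critical value z_{0.025} = 1.960.
Power = P(Z > 1.960 − δ) = Φ(0.800) = 0.7882.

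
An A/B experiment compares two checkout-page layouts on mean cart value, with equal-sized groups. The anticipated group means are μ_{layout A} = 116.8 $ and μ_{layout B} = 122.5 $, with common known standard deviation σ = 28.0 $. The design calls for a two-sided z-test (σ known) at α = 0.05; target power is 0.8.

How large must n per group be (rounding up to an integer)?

Standardized effect: d = |μ_{layout A} − μ_{layout B}| / σ = |116.8 − 122.5| / 28.0 = 0.2036
For power 0.8 need Φ(δ − z_{0.025}) = 0.8, so δ = z_{0.025} + z_{0.20} = 1.960 + 0.842 = 2.802.
(The Φ(−δ − z_{α/2}) term is vanishingly small for δ > 0 and is dropped in the standard sample-size formula.)
δ = d·√(n/2) ⇒ n = 2(δ/d)² = 2 × (2.802 / 0.2036)² = 378.79.
Round up to the next whole unit.

n = 379 per group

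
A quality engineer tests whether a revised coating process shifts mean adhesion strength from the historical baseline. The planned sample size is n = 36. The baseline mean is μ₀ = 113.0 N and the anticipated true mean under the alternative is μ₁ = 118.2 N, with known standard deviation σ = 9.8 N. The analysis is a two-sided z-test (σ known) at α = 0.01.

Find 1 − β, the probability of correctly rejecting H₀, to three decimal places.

Power ≈ 0.728

Standardized effect: d = |μ₁ − μ₀| / σ = |118.2 − 113.0| / 9.8 = 0.5306
Noncentrality parameter: δ = d·√n = 0.5306 × √36 = 3.1837
Critical value for a two-sided test at α = 0.01: z_{α/2} = 2.576.
Power = Φ(δ − 2.576) + Φ(−δ − 2.576) = Φ(0.608) + Φ(-5.760) = 0.7284 + 0.0000 = 0.7284.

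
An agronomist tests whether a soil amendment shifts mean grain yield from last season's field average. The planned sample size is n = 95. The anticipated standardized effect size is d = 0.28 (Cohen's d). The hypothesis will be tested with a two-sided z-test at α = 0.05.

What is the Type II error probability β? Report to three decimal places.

Noncentrality parameter: δ = d·√n = 0.28 × √95 = 2.7291
Two-sided α = 0.05 → critical value z_{0.025} = 1.960.
Power = Φ(δ − 1.960) + Φ(−δ − 1.960) = Φ(0.769) + Φ(-4.689) = 0.7791 + 0.0000 = 0.7791.
Type II error: β = 1 − power = 1 − 0.7791 = 0.2209.

β ≈ 0.221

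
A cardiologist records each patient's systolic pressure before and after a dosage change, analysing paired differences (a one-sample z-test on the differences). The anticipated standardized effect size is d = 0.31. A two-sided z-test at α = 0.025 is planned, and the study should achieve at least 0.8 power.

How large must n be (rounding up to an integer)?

For power 0.8 need Φ(δ − z_{0.0125}) = 0.8, so δ = z_{0.0125} + z_{0.20} = 2.241 + 0.842 = 3.083.
(The Φ(−δ − z_{α/2}) term is vanishingly small for δ > 0 and is dropped in the standard sample-size formula.)
δ = d·√n ⇒ n = (δ/d)² = (3.083 / 0.31)² = 98.91.
Round up to the next whole unit.

n = 99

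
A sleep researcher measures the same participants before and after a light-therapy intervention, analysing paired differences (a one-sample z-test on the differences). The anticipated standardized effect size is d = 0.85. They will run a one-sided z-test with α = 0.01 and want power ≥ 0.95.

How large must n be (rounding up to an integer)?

n = 22

For power 0.95 need Φ(δ − z_{0.01}) = 0.95, so δ = z_{0.01} + z_{0.05} = 2.326 + 1.645 = 3.971.
δ = d·√n ⇒ n = (δ/d)² = (3.971 / 0.85)² = 21.83.
Round up to the next whole unit.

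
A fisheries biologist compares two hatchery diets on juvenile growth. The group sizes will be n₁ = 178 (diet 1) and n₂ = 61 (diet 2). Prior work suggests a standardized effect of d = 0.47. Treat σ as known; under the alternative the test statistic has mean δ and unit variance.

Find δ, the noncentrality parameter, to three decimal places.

δ ≈ 3.168

The noncentrality parameter scales effect size by the design's sample-size factor: δ = d / √(1/n₁ + 1/n₂) = 0.47 / √(1/178 + 1/61) = 3.1679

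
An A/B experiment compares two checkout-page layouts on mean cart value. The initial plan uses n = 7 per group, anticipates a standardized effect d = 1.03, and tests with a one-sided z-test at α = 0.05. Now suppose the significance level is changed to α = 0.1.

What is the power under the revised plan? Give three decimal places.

Power ≈ 0.741

δ = d·√(n/2) = 1.03 × √(7/2) = 1.9270 (unchanged). New critical value: z_{0.1} = 1.282.
Revised power = Φ(δ − 1.282) = Φ(0.645) = 0.7407.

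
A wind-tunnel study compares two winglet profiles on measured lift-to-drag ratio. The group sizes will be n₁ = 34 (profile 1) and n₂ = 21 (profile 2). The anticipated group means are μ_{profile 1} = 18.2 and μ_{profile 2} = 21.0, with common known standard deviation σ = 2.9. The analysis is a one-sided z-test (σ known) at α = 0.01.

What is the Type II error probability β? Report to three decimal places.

Standardized effect: d = |μ_{profile 1} − μ_{profile 2}| / σ = |18.2 − 21.0| / 2.9 = 0.9655
Noncentrality parameter: δ = d / √(1/n₁ + 1/n₂) = 0.9655 / √(1/34 + 1/21) = 3.4788
Critical value for a one-sided test at α = 0.01: z_α = 2.326.
Power = Φ(δ − 2.326) = Φ(1.152) = 0.8754.
Type II error: β = 1 − power = 1 − 0.8754 = 0.1246.

β ≈ 0.125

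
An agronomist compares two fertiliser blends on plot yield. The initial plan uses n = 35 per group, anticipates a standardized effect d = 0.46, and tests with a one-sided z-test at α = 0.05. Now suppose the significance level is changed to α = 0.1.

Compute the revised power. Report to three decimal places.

δ = d·√(n/2) = 0.46 × √(35/2) = 1.9243 (unchanged). New critical value: z_{0.1} = 1.282.
Revised power = P(Z > 1.282 − δ) = Φ(0.643) = 0.7398.

Power ≈ 0.740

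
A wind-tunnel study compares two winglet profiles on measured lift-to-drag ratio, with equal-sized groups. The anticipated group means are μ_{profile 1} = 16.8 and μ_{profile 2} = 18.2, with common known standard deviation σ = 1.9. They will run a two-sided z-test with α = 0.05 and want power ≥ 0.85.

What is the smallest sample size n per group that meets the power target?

n = 34 per group

Standardized effect: d = |μ_{profile 1} − μ_{profile 2}| / σ = |16.8 − 18.2| / 1.9 = 0.7368
For power 0.85 need Φ(δ − z_{0.025}) = 0.85, so δ = z_{0.025} + z_{0.15} = 1.960 + 1.036 = 2.996.
(For δ > 0 the lower-tail rejection region contributes negligibly to power, so the one-term inversion is standard.)
δ = d·√(n/2) ⇒ n = 2(δ/d)² = 2 × (2.996 / 0.7368)² = 33.07.
Round up to the next whole unit.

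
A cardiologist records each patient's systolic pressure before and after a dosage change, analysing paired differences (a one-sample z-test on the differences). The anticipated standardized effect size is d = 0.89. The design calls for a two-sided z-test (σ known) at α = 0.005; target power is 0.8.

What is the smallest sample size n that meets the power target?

For power 0.8 need Φ(δ − z_{0.0025}) = 0.8, so δ = z_{0.0025} + z_{0.20} = 2.807 + 0.842 = 3.649.
(For δ > 0 the lower-tail rejection region contributes negligibly to power, so the one-term inversion is standard.)
δ = d·√n ⇒ n = (δ/d)² = (3.649 / 0.89)² = 16.81.
Round up to the next whole unit.

n = 17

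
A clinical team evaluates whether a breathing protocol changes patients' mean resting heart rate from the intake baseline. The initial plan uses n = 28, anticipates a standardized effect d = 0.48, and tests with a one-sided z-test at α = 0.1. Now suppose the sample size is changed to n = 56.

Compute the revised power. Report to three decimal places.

With n = 56: δ = d·√n = 0.48 × √56 = 3.5920. Critical value z_{0.1} = 1.282.
Revised power = Φ(δ − 1.282) = Φ(2.310) = 0.9896.

Power ≈ 0.990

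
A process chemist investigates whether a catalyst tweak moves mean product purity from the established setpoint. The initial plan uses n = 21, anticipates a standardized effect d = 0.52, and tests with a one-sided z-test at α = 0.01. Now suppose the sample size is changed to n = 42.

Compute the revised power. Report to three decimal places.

Power ≈ 0.852

With n = 42: δ = d·√n = 0.52 × √42 = 3.3700. Critical value z_{0.01} = 2.326.
Revised power = P(Z > 2.326 − δ) = Φ(1.044) = 0.8517.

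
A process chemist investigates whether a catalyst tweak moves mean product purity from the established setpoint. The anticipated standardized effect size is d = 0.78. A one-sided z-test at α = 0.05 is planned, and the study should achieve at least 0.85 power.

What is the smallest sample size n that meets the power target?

n = 12

Set Φ(δ − 1.645) = 0.85; then δ − 1.645 = Φ⁻¹(0.85) = 1.036, giving δ = 2.681.
δ = d·√n ⇒ n = (δ/d)² = (2.681 / 0.78)² = 11.82.
Round up to the next whole unit.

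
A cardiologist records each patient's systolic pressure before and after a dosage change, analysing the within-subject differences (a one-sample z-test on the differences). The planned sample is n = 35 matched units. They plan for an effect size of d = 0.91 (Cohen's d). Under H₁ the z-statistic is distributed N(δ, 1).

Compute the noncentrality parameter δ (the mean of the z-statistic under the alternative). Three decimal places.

δ = d·√n = 0.91 × √35 = 5.3836

δ ≈ 5.384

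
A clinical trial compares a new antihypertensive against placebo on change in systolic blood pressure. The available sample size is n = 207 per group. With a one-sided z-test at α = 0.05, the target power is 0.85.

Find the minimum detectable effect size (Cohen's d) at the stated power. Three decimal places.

d ≈ 0.264

Required noncentrality: δ = z_{0.05} + z_{0.15} = 1.645 + 1.036 = 2.681.
δ = d·√(n/2) ⇒ d = δ/√(n/2) = 2.681/√(207/2) = 0.2636.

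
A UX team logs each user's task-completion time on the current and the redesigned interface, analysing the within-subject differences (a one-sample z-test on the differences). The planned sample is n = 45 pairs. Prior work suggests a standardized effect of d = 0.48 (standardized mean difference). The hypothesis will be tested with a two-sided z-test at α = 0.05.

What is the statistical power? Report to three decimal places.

Noncentrality parameter: δ = d·√n = 0.48 × √45 = 3.2199
Critical value for a two-sided test at α = 0.05: z_{α/2} = 1.960.
Power = Φ(δ − 1.960) + Φ(−δ − 1.960) = Φ(1.260) + Φ(-5.180) = 0.8962 + 0.0000 = 0.8962.

Power ≈ 0.896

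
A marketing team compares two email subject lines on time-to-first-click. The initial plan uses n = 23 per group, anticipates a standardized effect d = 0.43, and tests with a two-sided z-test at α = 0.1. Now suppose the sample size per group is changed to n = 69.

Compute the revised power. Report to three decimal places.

Power ≈ 0.811

With n = 69 per group: δ = d·√(n/2) = 0.43 × √(69/2) = 2.5257. Critical value z_{0.05} = 1.645.
Revised power = Φ(δ − 1.645) + Φ(−δ − 1.645) = Φ(0.881) + Φ(-4.171) = 0.8108 + 0.0000 = 0.8108.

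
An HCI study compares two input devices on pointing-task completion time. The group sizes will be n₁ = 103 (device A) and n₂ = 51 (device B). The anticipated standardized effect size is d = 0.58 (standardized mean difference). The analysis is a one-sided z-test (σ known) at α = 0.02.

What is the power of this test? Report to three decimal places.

Noncentrality parameter: δ = d / √(1/n₁ + 1/n₂) = 0.58 / √(1/103 + 1/51) = 3.3874
Critical value for a one-sided test at α = 0.02: z_α = 2.054.
Power = Φ(δ − 2.054) = Φ(1.334) = 0.9088.

Power ≈ 0.909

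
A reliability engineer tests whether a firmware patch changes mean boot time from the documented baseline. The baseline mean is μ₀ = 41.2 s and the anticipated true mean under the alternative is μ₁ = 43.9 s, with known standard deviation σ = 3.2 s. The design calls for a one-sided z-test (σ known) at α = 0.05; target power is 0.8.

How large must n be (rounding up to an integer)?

n = 9

Standardized effect: d = |μ₁ − μ₀| / σ = |43.9 − 41.2| / 3.2 = 0.8438
For power 0.8 need Φ(δ − z_{0.05}) = 0.8, so δ = z_{0.05} + z_{0.20} = 1.645 + 0.842 = 2.486.
δ = d·√n ⇒ n = (δ/d)² = (2.486 / 0.8438)² = 8.68.
Rounding up, n = 9.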